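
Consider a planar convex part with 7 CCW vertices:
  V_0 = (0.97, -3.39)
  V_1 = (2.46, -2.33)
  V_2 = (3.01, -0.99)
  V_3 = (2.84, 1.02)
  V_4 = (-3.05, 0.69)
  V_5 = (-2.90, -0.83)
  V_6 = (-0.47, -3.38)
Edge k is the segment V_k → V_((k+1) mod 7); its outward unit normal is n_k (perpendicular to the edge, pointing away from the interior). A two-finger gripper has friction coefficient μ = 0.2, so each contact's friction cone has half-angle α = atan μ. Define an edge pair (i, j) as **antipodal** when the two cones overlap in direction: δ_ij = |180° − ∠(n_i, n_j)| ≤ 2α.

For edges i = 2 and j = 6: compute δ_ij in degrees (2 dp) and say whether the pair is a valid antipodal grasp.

α = atan 0.2 = 11.31°;  2α = 22.62°
edge 2: e_2 = (-0.17, +2.01);  n_2 = (+0.9964, +0.0843)
edge 6: e_6 = (+1.44, -0.01);  n_6 = (-0.0069, -1.0000)
∠(n_2, n_6) = 95.23°
δ = |180° − 95.23°| = 84.77°
84.77° > 2α = 22.62°  →  invalid

δ = 84.77°, invalid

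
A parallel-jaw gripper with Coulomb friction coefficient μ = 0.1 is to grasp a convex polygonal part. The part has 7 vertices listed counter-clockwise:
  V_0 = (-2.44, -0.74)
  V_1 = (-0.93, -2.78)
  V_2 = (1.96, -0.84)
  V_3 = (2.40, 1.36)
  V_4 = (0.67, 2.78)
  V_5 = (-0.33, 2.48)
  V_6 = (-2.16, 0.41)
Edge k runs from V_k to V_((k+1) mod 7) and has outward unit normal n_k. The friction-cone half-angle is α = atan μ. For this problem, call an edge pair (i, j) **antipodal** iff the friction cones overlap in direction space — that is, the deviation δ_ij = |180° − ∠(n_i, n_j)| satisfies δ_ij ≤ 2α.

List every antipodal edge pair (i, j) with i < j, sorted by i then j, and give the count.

count = 1; pairs: (2,6)

α = atan 0.1 = 5.71°;  2α = 11.42°
n_0 = (-0.8038, -0.5949)
n_1 = (+0.5573, -0.8303)
n_2 = (+0.9806, -0.1961)
n_3 = (+0.6345, +0.7730)
n_4 = (-0.2873, +0.9578)
n_5 = (-0.7492, +0.6623)
n_6 = (-0.9716, +0.2366)
  (0,1): δ = 92.64°  ·
  (0,2): δ = 47.82°  ·
  (0,3): δ = 14.11°  ·
  (0,4): δ = 70.19°  ·
  (0,5): δ = 102.01°  ·
  (0,6): δ = 129.81°  ·
  (1,2): δ = 135.18°  ·
  (1,3): δ = 73.25°  ·
  (1,4): δ = 17.17°  ·
  (1,5): δ = 14.65°  ·
  (1,6): δ = 42.44°  ·
  (2,3): δ = 118.07°  ·
  (2,4): δ = 61.99°  ·
  (2,5): δ = 30.17°  ·
  (2,6): δ = 2.37°  ✓
  (3,4): δ = 123.92°  ·
  (3,5): δ = 92.10°  ·
  (3,6): δ = 64.30°  ·
  (4,5): δ = 148.18°  ·
  (4,6): δ = 120.38°  ·
  (5,6): δ = 152.21°  ·
antipodal pairs: 1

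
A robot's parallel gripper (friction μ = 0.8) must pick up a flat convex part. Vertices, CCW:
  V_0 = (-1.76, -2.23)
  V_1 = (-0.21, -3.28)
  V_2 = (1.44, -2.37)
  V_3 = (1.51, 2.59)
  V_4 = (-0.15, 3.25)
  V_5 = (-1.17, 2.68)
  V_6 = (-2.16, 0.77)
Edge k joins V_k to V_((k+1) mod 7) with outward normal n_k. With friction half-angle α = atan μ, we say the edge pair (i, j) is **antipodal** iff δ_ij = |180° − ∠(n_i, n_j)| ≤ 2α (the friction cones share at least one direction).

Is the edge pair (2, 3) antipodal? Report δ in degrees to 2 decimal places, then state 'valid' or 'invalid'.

α = atan 0.8 = 38.66°;  2α = 77.32°
edge 2: e_2 = (+0.07, +4.96);  n_2 = (+0.9999, -0.0141)
edge 3: e_3 = (-1.66, +0.66);  n_3 = (+0.3695, +0.9292)
∠(n_2, n_3) = 69.13°
δ = |180° − 69.13°| = 110.87°
110.87° > 2α = 77.32°  →  invalid

δ = 110.87°, invalid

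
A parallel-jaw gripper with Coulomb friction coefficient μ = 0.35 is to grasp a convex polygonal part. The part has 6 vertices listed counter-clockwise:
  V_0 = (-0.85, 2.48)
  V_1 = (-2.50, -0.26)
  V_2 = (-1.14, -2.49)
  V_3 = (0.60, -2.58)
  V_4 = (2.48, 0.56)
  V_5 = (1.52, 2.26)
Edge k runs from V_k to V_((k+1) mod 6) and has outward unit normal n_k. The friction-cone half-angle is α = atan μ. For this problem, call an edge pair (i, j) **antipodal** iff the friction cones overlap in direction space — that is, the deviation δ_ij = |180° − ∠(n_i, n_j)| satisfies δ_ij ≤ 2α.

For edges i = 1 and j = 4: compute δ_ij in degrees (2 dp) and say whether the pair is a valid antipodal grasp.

δ = 1.92°, valid

α = atan 0.35 = 19.29°;  2α = 38.58°
edge 1: e_1 = (+1.36, -2.23);  n_1 = (-0.8538, -0.5207)
edge 4: e_4 = (-0.96, +1.70);  n_4 = (+0.8708, +0.4917)
∠(n_1, n_4) = 178.08°
δ = |180° − 178.08°| = 1.92°
1.92° ≤ 2α = 38.58°  →  valid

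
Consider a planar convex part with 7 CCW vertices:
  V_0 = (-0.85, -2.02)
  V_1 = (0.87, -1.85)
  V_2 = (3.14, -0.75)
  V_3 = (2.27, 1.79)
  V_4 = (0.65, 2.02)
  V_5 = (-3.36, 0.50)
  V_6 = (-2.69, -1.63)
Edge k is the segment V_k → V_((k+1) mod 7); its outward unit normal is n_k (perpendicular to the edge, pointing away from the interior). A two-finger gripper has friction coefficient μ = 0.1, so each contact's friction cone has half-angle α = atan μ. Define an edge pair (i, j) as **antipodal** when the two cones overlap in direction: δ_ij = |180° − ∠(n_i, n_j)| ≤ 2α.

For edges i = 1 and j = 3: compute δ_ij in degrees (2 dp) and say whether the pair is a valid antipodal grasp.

α = atan 0.1 = 5.71°;  2α = 11.42°
edge 1: e_1 = (+2.27, +1.10);  n_1 = (+0.4361, -0.8999)
edge 3: e_3 = (-1.62, +0.23);  n_3 = (+0.1406, +0.9901)
∠(n_1, n_3) = 146.07°
δ = |180° − 146.07°| = 33.93°
33.93° > 2α = 11.42°  →  invalid

δ = 33.93°, invalid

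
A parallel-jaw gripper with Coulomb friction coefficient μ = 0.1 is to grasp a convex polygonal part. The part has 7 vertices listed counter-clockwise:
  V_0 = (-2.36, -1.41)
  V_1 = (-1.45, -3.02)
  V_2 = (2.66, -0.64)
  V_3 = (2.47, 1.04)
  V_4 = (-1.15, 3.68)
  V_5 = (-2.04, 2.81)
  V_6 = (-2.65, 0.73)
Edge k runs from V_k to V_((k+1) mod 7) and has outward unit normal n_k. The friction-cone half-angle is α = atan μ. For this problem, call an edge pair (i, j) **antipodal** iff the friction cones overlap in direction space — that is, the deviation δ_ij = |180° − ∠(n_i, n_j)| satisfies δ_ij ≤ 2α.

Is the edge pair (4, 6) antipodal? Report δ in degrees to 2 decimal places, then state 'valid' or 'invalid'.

α = atan 0.1 = 5.71°;  2α = 11.42°
edge 4: e_4 = (-0.89, -0.87);  n_4 = (-0.6990, +0.7151)
edge 6: e_6 = (+0.29, -2.14);  n_6 = (-0.9909, -0.1343)
∠(n_4, n_6) = 53.37°
δ = |180° − 53.37°| = 126.63°
126.63° > 2α = 11.42°  →  invalid

δ = 126.63°, invalid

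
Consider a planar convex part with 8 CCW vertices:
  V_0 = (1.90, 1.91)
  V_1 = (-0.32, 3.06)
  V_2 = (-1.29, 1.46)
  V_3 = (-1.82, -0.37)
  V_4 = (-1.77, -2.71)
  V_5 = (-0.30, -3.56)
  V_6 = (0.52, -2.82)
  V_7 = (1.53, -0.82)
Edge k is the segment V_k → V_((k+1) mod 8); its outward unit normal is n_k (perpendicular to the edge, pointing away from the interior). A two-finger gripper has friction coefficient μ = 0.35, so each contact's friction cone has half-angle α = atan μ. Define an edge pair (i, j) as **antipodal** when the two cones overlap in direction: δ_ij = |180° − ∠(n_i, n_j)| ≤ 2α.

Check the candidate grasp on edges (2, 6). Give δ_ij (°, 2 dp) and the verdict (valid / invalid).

α = atan 0.35 = 19.29°;  2α = 38.58°
edge 2: e_2 = (-0.53, -1.83);  n_2 = (-0.9605, +0.2782)
edge 6: e_6 = (+1.01, +2.00);  n_6 = (+0.8926, -0.4508)
∠(n_2, n_6) = 169.36°
δ = |180° − 169.36°| = 10.64°
10.64° ≤ 2α = 38.58°  →  valid

δ = 10.64°, valid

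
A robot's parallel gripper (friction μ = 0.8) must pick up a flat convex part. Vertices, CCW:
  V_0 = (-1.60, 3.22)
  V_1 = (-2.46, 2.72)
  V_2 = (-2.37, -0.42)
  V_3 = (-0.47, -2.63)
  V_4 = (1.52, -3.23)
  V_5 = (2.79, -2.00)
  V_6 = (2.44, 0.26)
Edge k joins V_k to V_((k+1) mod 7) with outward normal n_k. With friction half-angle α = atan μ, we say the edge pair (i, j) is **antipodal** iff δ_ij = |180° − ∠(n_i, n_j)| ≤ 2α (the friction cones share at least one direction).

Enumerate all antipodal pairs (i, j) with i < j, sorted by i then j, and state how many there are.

count = 10; pairs: (0,3), (0,4), (0,5), (1,4), (1,5), (1,6), (2,5), (2,6), (3,5), (3,6)

α = atan 0.8 = 38.66°;  2α = 77.32°
n_0 = (-0.5026, +0.8645)
n_1 = (-0.9996, -0.0287)
n_2 = (-0.7583, -0.6519)
n_3 = (-0.2887, -0.9574)
n_4 = (+0.6957, -0.7183)
n_5 = (+0.9882, +0.1530)
n_6 = (+0.5910, +0.8067)
  (0,1): δ = 118.53°  ·
  (0,2): δ = 79.49°  ·
  (0,3): δ = 46.95°  ✓
  (0,4): δ = 13.91°  ✓
  (0,5): δ = 68.63°  ✓
  (0,6): δ = 113.60°  ·
  (1,2): δ = 140.96°  ·
  (1,3): δ = 108.42°  ·
  (1,4): δ = 47.56°  ✓
  (1,5): δ = 7.16°  ✓
  (1,6): δ = 52.13°  ✓
  (2,3): δ = 147.47°  ·
  (2,4): δ = 86.60°  ·
  (2,5): δ = 31.88°  ✓
  (2,6): δ = 13.08°  ✓
  (3,4): δ = 119.14°  ·
  (3,5): δ = 64.42°  ✓
  (3,6): δ = 19.45°  ✓
  (4,5): δ = 125.28°  ·
  (4,6): δ = 80.31°  ·
  (5,6): δ = 135.03°  ·
antipodal pairs: 10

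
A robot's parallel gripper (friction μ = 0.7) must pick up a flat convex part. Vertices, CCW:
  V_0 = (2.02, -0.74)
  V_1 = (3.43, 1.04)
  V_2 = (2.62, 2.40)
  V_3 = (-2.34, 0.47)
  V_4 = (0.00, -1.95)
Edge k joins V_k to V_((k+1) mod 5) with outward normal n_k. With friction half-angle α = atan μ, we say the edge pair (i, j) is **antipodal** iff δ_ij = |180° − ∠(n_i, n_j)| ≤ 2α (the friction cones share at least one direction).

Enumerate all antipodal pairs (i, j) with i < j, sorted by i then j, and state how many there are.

count = 4; pairs: (0,2), (1,3), (2,3), (2,4)

α = atan 0.7 = 34.99°;  2α = 69.98°
n_0 = (+0.7839, -0.6209)
n_1 = (+0.8592, +0.5117)
n_2 = (-0.3626, +0.9319)
n_3 = (-0.7189, -0.6951)
n_4 = (+0.5139, -0.8579)
  (0,1): δ = 110.84°  ·
  (0,2): δ = 30.35°  ✓
  (0,3): δ = 82.42°  ·
  (0,4): δ = 159.31°  ·
  (1,2): δ = 99.52°  ·
  (1,3): δ = 13.26°  ✓
  (1,4): δ = 90.14°  ·
  (2,3): δ = 67.22°  ✓
  (2,4): δ = 9.66°  ✓
  (3,4): δ = 103.12°  ·
antipodal pairs: 4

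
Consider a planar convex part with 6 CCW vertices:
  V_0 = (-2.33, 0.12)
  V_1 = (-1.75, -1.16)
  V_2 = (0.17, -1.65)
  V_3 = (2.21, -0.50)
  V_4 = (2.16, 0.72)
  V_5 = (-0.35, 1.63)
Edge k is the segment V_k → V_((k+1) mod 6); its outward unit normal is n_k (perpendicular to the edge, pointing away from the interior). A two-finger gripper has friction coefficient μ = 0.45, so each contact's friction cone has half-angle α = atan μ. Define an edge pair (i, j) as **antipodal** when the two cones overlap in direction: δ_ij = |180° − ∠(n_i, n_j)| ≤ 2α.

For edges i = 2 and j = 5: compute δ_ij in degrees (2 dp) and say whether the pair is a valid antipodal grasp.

δ = 7.92°, valid

α = atan 0.45 = 24.23°;  2α = 48.46°
edge 2: e_2 = (+2.04, +1.15);  n_2 = (+0.4911, -0.8711)
edge 5: e_5 = (-1.98, -1.51);  n_5 = (-0.6064, +0.7952)
∠(n_2, n_5) = 172.08°
δ = |180° − 172.08°| = 7.92°
7.92° ≤ 2α = 48.46°  →  valid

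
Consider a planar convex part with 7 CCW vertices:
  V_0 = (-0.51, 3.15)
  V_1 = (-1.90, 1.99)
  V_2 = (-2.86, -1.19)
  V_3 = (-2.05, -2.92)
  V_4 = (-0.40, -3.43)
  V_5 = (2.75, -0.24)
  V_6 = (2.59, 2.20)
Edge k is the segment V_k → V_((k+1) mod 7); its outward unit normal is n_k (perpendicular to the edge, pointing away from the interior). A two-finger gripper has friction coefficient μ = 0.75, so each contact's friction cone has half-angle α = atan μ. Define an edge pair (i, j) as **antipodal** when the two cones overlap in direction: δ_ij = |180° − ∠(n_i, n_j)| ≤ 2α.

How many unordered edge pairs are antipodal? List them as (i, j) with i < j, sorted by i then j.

α = atan 0.75 = 36.87°;  2α = 73.74°
n_0 = (-0.6407, +0.7678)
n_1 = (-0.9573, +0.2890)
n_2 = (-0.9056, -0.4240)
n_3 = (-0.2953, -0.9554)
n_4 = (+0.7116, -0.7026)
n_5 = (+0.9979, +0.0654)
n_6 = (+0.2930, +0.9561)
  (0,1): δ = 146.64°  ·
  (0,2): δ = 104.76°  ·
  (0,3): δ = 57.02°  ✓
  (0,4): δ = 5.52°  ✓
  (0,5): δ = 53.91°  ✓
  (0,6): δ = 123.12°  ·
  (1,2): δ = 138.11°  ·
  (1,3): δ = 90.38°  ·
  (1,4): δ = 27.84°  ✓
  (1,5): δ = 20.55°  ✓
  (1,6): δ = 89.76°  ·
  (2,3): δ = 132.27°  ·
  (2,4): δ = 69.73°  ✓
  (2,5): δ = 21.34°  ✓
  (2,6): δ = 47.87°  ✓
  (3,4): δ = 117.46°  ·
  (3,5): δ = 69.07°  ✓
  (3,6): δ = 0.14°  ✓
  (4,5): δ = 131.61°  ·
  (4,6): δ = 62.40°  ✓
  (5,6): δ = 110.79°  ·
antipodal pairs: 11

count = 11; pairs: (0,3), (0,4), (0,5), (1,4), (1,5), (2,4), (2,5), (2,6), (3,5), (3,6), (4,6)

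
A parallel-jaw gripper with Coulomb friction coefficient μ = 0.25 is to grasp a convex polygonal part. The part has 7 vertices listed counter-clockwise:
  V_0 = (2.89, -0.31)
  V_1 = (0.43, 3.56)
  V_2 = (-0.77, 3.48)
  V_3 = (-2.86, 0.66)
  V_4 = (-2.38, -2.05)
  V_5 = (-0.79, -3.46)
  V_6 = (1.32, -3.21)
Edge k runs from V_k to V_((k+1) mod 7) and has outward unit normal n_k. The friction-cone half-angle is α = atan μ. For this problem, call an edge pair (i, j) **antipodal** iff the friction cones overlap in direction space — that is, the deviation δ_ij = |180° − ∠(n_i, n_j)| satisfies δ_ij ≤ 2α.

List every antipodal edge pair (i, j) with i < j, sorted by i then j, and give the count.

count = 4; pairs: (0,3), (0,4), (1,5), (2,6)

α = atan 0.25 = 14.04°;  2α = 28.07°
n_0 = (+0.8439, +0.5365)
n_1 = (-0.0665, +0.9978)
n_2 = (-0.8034, +0.5954)
n_3 = (-0.9847, -0.1744)
n_4 = (-0.6635, -0.7482)
n_5 = (+0.1177, -0.9931)
n_6 = (+0.8794, -0.4761)
  (0,1): δ = 118.63°  ·
  (0,2): δ = 68.99°  ·
  (0,3): δ = 22.40°  ✓
  (0,4): δ = 15.99°  ✓
  (0,5): δ = 64.31°  ·
  (0,6): δ = 119.13°  ·
  (1,2): δ = 130.36°  ·
  (1,3): δ = 83.77°  ·
  (1,4): δ = 45.38°  ·
  (1,5): δ = 2.94°  ✓
  (1,6): δ = 57.76°  ·
  (2,3): δ = 133.41°  ·
  (2,4): δ = 95.02°  ·
  (2,5): δ = 46.70°  ·
  (2,6): δ = 8.11°  ✓
  (3,4): δ = 141.61°  ·
  (3,5): δ = 93.29°  ·
  (3,6): δ = 38.47°  ·
  (4,5): δ = 131.68°  ·
  (4,6): δ = 76.86°  ·
  (5,6): δ = 125.19°  ·
antipodal pairs: 4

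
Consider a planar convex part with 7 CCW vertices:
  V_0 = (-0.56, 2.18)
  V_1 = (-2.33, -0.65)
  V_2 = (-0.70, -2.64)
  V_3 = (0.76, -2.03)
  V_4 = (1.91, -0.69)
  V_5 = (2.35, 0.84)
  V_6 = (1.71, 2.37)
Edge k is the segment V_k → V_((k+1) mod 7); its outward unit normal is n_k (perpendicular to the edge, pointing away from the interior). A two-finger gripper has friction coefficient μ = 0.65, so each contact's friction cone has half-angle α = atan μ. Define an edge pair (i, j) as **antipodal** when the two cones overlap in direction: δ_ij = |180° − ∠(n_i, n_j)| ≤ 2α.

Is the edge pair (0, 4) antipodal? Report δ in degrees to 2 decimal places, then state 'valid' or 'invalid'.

δ = 15.98°, valid

α = atan 0.65 = 33.02°;  2α = 66.05°
edge 0: e_0 = (-1.77, -2.83);  n_0 = (-0.8478, +0.5303)
edge 4: e_4 = (+0.44, +1.53);  n_4 = (+0.9610, -0.2764)
∠(n_0, n_4) = 164.02°
δ = |180° − 164.02°| = 15.98°
15.98° ≤ 2α = 66.05°  →  valid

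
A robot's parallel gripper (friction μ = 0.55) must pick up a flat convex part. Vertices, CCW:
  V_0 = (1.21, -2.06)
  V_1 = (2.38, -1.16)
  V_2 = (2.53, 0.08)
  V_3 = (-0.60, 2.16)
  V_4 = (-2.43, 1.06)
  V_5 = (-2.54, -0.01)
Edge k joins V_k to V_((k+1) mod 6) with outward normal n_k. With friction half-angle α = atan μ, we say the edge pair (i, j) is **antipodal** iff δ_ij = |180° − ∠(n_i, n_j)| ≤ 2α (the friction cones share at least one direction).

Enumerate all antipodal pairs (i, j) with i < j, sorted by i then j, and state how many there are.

α = atan 0.55 = 28.81°;  2α = 57.62°
n_0 = (+0.6097, -0.7926)
n_1 = (+0.9928, -0.1201)
n_2 = (+0.5535, +0.8329)
n_3 = (-0.5152, +0.8571)
n_4 = (-0.9948, +0.1023)
n_5 = (-0.4797, -0.8774)
  (0,1): δ = 134.47°  ·
  (0,2): δ = 71.17°  ·
  (0,3): δ = 6.56°  ✓
  (0,4): δ = 46.56°  ✓
  (0,5): δ = 113.77°  ·
  (1,2): δ = 116.71°  ·
  (1,3): δ = 52.09°  ✓
  (1,4): δ = 1.03°  ✓
  (1,5): δ = 68.23°  ·
  (2,3): δ = 115.38°  ·
  (2,4): δ = 62.26°  ·
  (2,5): δ = 4.94°  ✓
  (3,4): δ = 126.88°  ·
  (3,5): δ = 59.67°  ·
  (4,5): δ = 112.79°  ·
antipodal pairs: 5

count = 5; pairs: (0,3), (0,4), (1,3), (1,4), (2,5)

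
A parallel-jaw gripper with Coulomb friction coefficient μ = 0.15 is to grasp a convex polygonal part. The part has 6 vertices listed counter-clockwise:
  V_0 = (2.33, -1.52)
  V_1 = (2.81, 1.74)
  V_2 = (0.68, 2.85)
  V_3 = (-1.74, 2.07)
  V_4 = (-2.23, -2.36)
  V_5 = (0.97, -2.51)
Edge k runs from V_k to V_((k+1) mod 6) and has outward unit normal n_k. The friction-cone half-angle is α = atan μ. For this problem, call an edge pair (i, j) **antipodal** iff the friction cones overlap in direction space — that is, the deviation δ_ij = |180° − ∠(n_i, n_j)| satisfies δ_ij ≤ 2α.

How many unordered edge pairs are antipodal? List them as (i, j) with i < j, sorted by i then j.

α = atan 0.15 = 8.53°;  2α = 17.06°
n_0 = (+0.9893, -0.1457)
n_1 = (+0.4621, +0.8868)
n_2 = (-0.3068, +0.9518)
n_3 = (-0.9939, +0.1099)
n_4 = (-0.0468, -0.9989)
n_5 = (+0.5885, -0.8085)
  (0,1): δ = 109.15°  ·
  (0,2): δ = 63.76°  ·
  (0,3): δ = 2.06°  ✓
  (0,4): δ = 95.69°  ·
  (0,5): δ = 134.43°  ·
  (1,2): δ = 134.61°  ·
  (1,3): δ = 68.79°  ·
  (1,4): δ = 24.84°  ·
  (1,5): δ = 63.58°  ·
  (2,3): δ = 114.18°  ·
  (2,4): δ = 20.55°  ·
  (2,5): δ = 18.19°  ·
  (3,4): δ = 86.37°  ·
  (3,5): δ = 47.64°  ·
  (4,5): δ = 141.26°  ·
antipodal pairs: 1

count = 1; pairs: (0,3)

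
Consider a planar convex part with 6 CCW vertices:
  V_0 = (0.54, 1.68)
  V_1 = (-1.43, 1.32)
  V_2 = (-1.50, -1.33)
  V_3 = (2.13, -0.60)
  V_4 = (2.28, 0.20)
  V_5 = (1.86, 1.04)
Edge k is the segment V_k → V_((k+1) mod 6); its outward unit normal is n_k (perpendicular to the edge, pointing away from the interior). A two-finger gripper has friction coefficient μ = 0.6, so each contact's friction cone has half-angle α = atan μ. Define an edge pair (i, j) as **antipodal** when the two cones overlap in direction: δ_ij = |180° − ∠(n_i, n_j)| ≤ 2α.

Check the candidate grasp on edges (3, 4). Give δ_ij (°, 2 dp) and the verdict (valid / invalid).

δ = 142.82°, invalid

α = atan 0.6 = 30.96°;  2α = 61.93°
edge 3: e_3 = (+0.15, +0.80);  n_3 = (+0.9829, -0.1843)
edge 4: e_4 = (-0.42, +0.84);  n_4 = (+0.8944, +0.4472)
∠(n_3, n_4) = 37.18°
δ = |180° − 37.18°| = 142.82°
142.82° > 2α = 61.93°  →  invalid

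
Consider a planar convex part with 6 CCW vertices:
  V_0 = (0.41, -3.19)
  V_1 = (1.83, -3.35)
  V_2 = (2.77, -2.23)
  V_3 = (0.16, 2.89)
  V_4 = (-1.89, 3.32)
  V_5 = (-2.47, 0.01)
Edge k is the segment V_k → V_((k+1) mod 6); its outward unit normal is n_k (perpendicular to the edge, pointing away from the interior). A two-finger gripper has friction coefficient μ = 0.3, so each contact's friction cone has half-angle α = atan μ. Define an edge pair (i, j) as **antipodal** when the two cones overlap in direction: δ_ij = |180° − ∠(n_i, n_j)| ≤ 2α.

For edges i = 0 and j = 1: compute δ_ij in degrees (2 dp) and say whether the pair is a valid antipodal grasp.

δ = 123.58°, invalid

α = atan 0.3 = 16.70°;  2α = 33.40°
edge 0: e_0 = (+1.42, -0.16);  n_0 = (-0.1120, -0.9937)
edge 1: e_1 = (+0.94, +1.12);  n_1 = (+0.7660, -0.6429)
∠(n_0, n_1) = 56.42°
δ = |180° − 56.42°| = 123.58°
123.58° > 2α = 33.40°  →  invalid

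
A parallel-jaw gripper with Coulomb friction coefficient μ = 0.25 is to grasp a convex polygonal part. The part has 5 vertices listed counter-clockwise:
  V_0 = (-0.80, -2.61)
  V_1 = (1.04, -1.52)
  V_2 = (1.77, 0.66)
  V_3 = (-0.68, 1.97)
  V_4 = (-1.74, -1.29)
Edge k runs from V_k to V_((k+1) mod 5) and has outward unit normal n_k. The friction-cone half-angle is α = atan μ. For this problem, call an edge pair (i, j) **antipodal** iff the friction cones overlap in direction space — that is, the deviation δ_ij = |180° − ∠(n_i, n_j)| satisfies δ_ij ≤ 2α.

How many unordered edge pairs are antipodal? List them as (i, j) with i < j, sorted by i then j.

count = 2; pairs: (1,3), (2,4)

α = atan 0.25 = 14.04°;  2α = 28.07°
n_0 = (+0.5097, -0.8604)
n_1 = (+0.9482, -0.3175)
n_2 = (+0.4715, +0.8819)
n_3 = (-0.9510, +0.3092)
n_4 = (-0.8146, -0.5801)
  (0,1): δ = 139.16°  ·
  (0,2): δ = 58.78°  ·
  (0,3): δ = 41.35°  ·
  (0,4): δ = 94.81°  ·
  (1,2): δ = 99.62°  ·
  (1,3): δ = 0.50°  ✓
  (1,4): δ = 53.97°  ·
  (2,3): δ = 79.88°  ·
  (2,4): δ = 26.41°  ✓
  (3,4): δ = 126.53°  ·
antipodal pairs: 2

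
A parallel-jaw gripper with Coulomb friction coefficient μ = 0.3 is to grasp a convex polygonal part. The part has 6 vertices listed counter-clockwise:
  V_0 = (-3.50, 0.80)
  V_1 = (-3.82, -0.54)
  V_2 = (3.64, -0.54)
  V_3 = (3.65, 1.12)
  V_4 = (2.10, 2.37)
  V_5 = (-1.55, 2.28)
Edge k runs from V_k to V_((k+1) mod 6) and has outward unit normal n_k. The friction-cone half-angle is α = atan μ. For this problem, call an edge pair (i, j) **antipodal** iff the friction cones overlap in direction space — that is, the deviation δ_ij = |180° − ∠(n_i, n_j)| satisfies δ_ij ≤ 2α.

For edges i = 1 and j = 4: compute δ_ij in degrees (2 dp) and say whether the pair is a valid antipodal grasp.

α = atan 0.3 = 16.70°;  2α = 33.40°
edge 1: e_1 = (+7.46, +0.00);  n_1 = (+0.0000, -1.0000)
edge 4: e_4 = (-3.65, -0.09);  n_4 = (-0.0247, +0.9997)
∠(n_1, n_4) = 178.59°
δ = |180° − 178.59°| = 1.41°
1.41° ≤ 2α = 33.40°  →  valid

δ = 1.41°, valid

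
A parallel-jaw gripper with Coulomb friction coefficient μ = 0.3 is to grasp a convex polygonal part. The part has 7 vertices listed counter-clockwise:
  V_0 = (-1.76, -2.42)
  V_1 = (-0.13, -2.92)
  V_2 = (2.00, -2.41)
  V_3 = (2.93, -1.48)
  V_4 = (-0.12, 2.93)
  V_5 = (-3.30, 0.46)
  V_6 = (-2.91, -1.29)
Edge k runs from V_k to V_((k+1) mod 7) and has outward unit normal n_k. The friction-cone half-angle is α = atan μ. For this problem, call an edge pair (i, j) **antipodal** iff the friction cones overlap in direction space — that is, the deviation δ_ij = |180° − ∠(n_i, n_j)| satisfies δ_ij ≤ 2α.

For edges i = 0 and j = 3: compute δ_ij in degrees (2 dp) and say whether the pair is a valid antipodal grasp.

δ = 38.28°, invalid

α = atan 0.3 = 16.70°;  2α = 33.40°
edge 0: e_0 = (+1.63, -0.50);  n_0 = (-0.2933, -0.9560)
edge 3: e_3 = (-3.05, +4.41);  n_3 = (+0.8225, +0.5688)
∠(n_0, n_3) = 141.72°
δ = |180° − 141.72°| = 38.28°
38.28° > 2α = 33.40°  →  invalid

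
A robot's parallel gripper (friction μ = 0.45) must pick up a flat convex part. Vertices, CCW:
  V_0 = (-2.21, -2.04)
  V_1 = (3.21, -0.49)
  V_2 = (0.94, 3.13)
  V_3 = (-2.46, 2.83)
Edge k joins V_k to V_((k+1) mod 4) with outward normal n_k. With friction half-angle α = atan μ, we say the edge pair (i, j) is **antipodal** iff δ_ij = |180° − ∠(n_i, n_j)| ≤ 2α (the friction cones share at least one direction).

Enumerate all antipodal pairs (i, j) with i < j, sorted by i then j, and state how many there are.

count = 2; pairs: (0,2), (1,3)

α = atan 0.45 = 24.23°;  2α = 48.46°
n_0 = (+0.2750, -0.9615)
n_1 = (+0.8472, +0.5313)
n_2 = (-0.0879, +0.9961)
n_3 = (-0.9987, -0.0513)
  (0,1): δ = 73.87°  ·
  (0,2): δ = 10.92°  ✓
  (0,3): δ = 76.98°  ·
  (1,2): δ = 117.05°  ·
  (1,3): δ = 29.15°  ✓
  (2,3): δ = 92.10°  ·
antipodal pairs: 2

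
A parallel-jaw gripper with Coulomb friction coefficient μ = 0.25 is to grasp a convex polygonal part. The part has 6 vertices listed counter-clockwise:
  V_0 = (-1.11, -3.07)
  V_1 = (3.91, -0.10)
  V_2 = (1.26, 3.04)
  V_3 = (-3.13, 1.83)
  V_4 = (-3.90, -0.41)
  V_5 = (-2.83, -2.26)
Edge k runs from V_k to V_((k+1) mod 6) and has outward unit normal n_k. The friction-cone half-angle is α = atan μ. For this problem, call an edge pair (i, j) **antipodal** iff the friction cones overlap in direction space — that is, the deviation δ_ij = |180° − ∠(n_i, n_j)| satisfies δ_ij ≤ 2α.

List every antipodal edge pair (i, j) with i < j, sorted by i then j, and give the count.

count = 3; pairs: (0,2), (1,4), (1,5)

α = atan 0.25 = 14.04°;  2α = 28.07°
n_0 = (+0.5092, -0.8607)
n_1 = (+0.7642, +0.6450)
n_2 = (-0.2657, +0.9641)
n_3 = (-0.9457, +0.3251)
n_4 = (-0.8656, -0.5007)
n_5 = (-0.4261, -0.9047)
  (0,1): δ = 80.45°  ·
  (0,2): δ = 15.20°  ✓
  (0,3): δ = 40.42°  ·
  (0,4): δ = 89.43°  ·
  (0,5): δ = 124.17°  ·
  (1,2): δ = 114.75°  ·
  (1,3): δ = 59.13°  ·
  (1,4): δ = 10.12°  ✓
  (1,5): δ = 24.62°  ✓
  (2,3): δ = 124.38°  ·
  (2,4): δ = 75.37°  ·
  (2,5): δ = 40.63°  ·
  (3,4): δ = 130.99°  ·
  (3,5): δ = 96.25°  ·
  (4,5): δ = 145.26°  ·
antipodal pairs: 3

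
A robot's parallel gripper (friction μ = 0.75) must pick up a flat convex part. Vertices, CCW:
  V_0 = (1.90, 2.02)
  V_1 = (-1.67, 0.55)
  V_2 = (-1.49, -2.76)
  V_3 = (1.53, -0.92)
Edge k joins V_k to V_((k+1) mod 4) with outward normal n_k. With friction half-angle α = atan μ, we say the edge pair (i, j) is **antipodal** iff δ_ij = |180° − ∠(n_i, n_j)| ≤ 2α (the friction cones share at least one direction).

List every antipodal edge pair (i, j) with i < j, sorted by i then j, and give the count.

α = atan 0.75 = 36.87°;  2α = 73.74°
n_0 = (-0.3807, +0.9247)
n_1 = (-0.9985, -0.0543)
n_2 = (+0.5203, -0.8540)
n_3 = (+0.9922, -0.1249)
  (0,1): δ = 109.27°  ·
  (0,2): δ = 8.97°  ✓
  (0,3): δ = 60.45°  ✓
  (1,2): δ = 61.76°  ✓
  (1,3): δ = 10.29°  ✓
  (2,3): δ = 128.53°  ·
antipodal pairs: 4

count = 4; pairs: (0,2), (0,3), (1,2), (1,3)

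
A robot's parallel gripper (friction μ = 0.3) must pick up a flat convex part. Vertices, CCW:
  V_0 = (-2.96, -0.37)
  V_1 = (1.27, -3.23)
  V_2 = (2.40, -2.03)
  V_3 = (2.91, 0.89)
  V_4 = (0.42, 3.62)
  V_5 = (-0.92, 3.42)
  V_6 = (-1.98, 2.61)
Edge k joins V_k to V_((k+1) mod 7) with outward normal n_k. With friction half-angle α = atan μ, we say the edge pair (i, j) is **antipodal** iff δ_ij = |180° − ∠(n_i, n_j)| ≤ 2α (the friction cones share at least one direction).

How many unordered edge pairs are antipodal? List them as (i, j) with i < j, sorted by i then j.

count = 4; pairs: (0,3), (1,5), (1,6), (2,6)

α = atan 0.3 = 16.70°;  2α = 33.40°
n_0 = (-0.5601, -0.8284)
n_1 = (+0.7280, -0.6856)
n_2 = (+0.9851, -0.1721)
n_3 = (+0.7388, +0.6739)
n_4 = (-0.1476, +0.9890)
n_5 = (-0.6072, +0.7946)
n_6 = (-0.9500, +0.3124)
  (0,1): δ = 99.22°  ·
  (0,2): δ = 65.84°  ·
  (0,3): δ = 13.57°  ✓
  (0,4): δ = 42.55°  ·
  (0,5): δ = 71.45°  ·
  (0,6): δ = 105.86°  ·
  (1,2): δ = 146.63°  ·
  (1,3): δ = 94.35°  ·
  (1,4): δ = 38.23°  ·
  (1,5): δ = 9.34°  ✓
  (1,6): δ = 25.08°  ✓
  (2,3): δ = 127.73°  ·
  (2,4): δ = 71.60°  ·
  (2,5): δ = 42.71°  ·
  (2,6): δ = 8.30°  ✓
  (3,4): δ = 123.88°  ·
  (3,5): δ = 94.98°  ·
  (3,6): δ = 60.57°  ·
  (4,5): δ = 151.10°  ·
  (4,6): δ = 116.69°  ·
  (5,6): δ = 145.59°  ·
antipodal pairs: 4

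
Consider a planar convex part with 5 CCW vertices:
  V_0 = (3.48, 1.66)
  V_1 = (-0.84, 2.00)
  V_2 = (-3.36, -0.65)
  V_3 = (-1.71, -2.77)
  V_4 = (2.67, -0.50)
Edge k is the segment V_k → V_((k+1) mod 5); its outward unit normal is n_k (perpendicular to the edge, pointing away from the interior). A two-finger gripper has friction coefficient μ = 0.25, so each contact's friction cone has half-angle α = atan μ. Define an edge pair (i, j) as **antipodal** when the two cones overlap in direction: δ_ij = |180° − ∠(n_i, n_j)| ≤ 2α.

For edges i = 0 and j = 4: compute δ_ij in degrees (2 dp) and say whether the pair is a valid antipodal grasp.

δ = 73.94°, invalid

α = atan 0.25 = 14.04°;  2α = 28.07°
edge 0: e_0 = (-4.32, +0.34);  n_0 = (+0.0785, +0.9969)
edge 4: e_4 = (+0.81, +2.16);  n_4 = (+0.9363, -0.3511)
∠(n_0, n_4) = 106.06°
δ = |180° − 106.06°| = 73.94°
73.94° > 2α = 28.07°  →  invalid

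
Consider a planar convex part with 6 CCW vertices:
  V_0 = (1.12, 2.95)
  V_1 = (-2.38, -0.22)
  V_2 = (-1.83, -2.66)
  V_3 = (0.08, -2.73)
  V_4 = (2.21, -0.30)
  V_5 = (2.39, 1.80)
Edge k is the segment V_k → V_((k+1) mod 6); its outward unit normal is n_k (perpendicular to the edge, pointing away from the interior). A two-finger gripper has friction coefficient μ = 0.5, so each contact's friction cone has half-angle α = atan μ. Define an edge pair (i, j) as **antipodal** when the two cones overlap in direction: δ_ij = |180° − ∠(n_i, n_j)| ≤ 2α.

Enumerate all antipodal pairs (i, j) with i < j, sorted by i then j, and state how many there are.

count = 6; pairs: (0,2), (0,3), (0,4), (1,4), (1,5), (2,5)

α = atan 0.5 = 26.57°;  2α = 53.13°
n_0 = (-0.6713, +0.7412)
n_1 = (-0.9755, -0.2199)
n_2 = (-0.0366, -0.9993)
n_3 = (+0.7520, -0.6592)
n_4 = (+0.9963, -0.0854)
n_5 = (+0.6712, +0.7413)
  (0,1): δ = 119.46°  ·
  (0,2): δ = 44.27°  ✓
  (0,3): δ = 6.60°  ✓
  (0,4): δ = 42.93°  ✓
  (0,5): δ = 95.67°  ·
  (1,2): δ = 104.80°  ·
  (1,3): δ = 53.94°  ·
  (1,4): δ = 17.60°  ✓
  (1,5): δ = 35.14°  ✓
  (2,3): δ = 129.14°  ·
  (2,4): δ = 92.80°  ·
  (2,5): δ = 40.06°  ✓
  (3,4): δ = 143.66°  ·
  (3,5): δ = 90.93°  ·
  (4,5): δ = 127.26°  ·
antipodal pairs: 6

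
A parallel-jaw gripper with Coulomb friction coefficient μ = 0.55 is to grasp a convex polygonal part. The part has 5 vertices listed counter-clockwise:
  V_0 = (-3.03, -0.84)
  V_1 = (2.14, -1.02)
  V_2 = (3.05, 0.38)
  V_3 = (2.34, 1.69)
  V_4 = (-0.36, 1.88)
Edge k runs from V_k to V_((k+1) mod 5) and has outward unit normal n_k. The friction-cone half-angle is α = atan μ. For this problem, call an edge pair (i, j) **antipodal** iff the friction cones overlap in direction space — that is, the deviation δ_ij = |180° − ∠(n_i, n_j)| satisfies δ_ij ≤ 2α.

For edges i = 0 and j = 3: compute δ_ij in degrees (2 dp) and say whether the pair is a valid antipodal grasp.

α = atan 0.55 = 28.81°;  2α = 57.62°
edge 0: e_0 = (+5.17, -0.18);  n_0 = (-0.0348, -0.9994)
edge 3: e_3 = (-2.70, +0.19);  n_3 = (+0.0702, +0.9975)
∠(n_0, n_3) = 177.97°
δ = |180° − 177.97°| = 2.03°
2.03° ≤ 2α = 57.62°  →  valid

δ = 2.03°, valid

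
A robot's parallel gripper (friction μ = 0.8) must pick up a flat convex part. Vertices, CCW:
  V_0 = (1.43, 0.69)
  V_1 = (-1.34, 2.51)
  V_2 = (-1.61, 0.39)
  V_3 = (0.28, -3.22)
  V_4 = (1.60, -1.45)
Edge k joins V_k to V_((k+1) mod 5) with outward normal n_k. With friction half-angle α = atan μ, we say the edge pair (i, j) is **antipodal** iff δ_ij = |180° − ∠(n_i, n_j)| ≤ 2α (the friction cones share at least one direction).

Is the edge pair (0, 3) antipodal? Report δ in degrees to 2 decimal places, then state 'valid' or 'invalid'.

δ = 86.59°, invalid

α = atan 0.8 = 38.66°;  2α = 77.32°
edge 0: e_0 = (-2.77, +1.82);  n_0 = (+0.5491, +0.8357)
edge 3: e_3 = (+1.32, +1.77);  n_3 = (+0.8016, -0.5978)
∠(n_0, n_3) = 93.41°
δ = |180° − 93.41°| = 86.59°
86.59° > 2α = 77.32°  →  invalid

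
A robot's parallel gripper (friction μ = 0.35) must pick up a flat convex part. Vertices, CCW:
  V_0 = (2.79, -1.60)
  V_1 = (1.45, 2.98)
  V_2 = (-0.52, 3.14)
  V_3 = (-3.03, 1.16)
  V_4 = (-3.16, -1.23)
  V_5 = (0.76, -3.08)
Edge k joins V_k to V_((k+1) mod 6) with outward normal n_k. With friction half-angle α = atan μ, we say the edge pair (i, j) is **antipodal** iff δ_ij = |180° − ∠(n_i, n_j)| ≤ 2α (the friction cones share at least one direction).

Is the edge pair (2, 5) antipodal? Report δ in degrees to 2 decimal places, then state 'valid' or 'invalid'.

α = atan 0.35 = 19.29°;  2α = 38.58°
edge 2: e_2 = (-2.51, -1.98);  n_2 = (-0.6193, +0.7851)
edge 5: e_5 = (+2.03, +1.48);  n_5 = (+0.5891, -0.8080)
∠(n_2, n_5) = 177.83°
δ = |180° − 177.83°| = 2.17°
2.17° ≤ 2α = 38.58°  →  valid

δ = 2.17°, valid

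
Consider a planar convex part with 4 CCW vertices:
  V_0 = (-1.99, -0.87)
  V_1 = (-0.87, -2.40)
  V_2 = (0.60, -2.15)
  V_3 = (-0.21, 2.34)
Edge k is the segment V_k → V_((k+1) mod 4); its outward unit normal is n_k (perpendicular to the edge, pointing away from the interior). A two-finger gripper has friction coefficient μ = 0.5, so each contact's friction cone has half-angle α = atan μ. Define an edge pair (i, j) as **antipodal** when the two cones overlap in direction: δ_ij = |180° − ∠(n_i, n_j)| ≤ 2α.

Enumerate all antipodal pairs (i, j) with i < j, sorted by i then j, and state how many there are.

α = atan 0.5 = 26.57°;  2α = 53.13°
n_0 = (-0.8069, -0.5907)
n_1 = (+0.1677, -0.9858)
n_2 = (+0.9841, +0.1775)
n_3 = (-0.8745, +0.4849)
  (0,1): δ = 116.55°  ·
  (0,2): δ = 25.98°  ✓
  (0,3): δ = 114.79°  ·
  (1,2): δ = 89.43°  ·
  (1,3): δ = 51.34°  ✓
  (2,3): δ = 39.24°  ✓
antipodal pairs: 3

count = 3; pairs: (0,2), (1,3), (2,3)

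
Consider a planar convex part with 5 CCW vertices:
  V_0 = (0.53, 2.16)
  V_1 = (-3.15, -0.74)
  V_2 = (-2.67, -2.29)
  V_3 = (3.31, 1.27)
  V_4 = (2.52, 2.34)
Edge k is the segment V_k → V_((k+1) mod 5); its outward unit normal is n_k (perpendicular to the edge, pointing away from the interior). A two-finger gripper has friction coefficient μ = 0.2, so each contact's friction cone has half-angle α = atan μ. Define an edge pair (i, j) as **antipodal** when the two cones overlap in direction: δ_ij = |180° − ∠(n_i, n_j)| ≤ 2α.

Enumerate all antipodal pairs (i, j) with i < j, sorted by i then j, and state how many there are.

count = 2; pairs: (0,2), (1,3)

α = atan 0.2 = 11.31°;  2α = 22.62°
n_0 = (-0.6190, +0.7854)
n_1 = (-0.9552, -0.2958)
n_2 = (+0.5115, -0.8593)
n_3 = (+0.8045, +0.5940)
n_4 = (-0.0901, +0.9959)
  (0,1): δ = 111.03°  ·
  (0,2): δ = 7.47°  ✓
  (0,3): δ = 88.20°  ·
  (0,4): δ = 146.93°  ·
  (1,2): δ = 76.44°  ·
  (1,3): δ = 19.23°  ✓
  (1,4): δ = 77.96°  ·
  (2,3): δ = 84.33°  ·
  (2,4): δ = 25.60°  ·
  (3,4): δ = 121.27°  ·
antipodal pairs: 2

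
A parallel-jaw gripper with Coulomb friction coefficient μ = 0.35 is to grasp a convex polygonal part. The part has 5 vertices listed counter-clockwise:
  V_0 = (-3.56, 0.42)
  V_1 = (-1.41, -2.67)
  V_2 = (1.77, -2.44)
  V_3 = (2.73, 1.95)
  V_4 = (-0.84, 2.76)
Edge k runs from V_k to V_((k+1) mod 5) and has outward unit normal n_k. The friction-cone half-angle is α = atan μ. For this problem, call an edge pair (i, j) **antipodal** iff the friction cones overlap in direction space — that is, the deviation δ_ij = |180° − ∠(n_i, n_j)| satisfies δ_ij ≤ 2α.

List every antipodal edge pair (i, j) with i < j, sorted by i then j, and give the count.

α = atan 0.35 = 19.29°;  2α = 38.58°
n_0 = (-0.8209, -0.5711)
n_1 = (+0.0721, -0.9974)
n_2 = (+0.9769, -0.2136)
n_3 = (+0.2213, +0.9752)
n_4 = (-0.6522, +0.7581)
  (0,1): δ = 120.69°  ·
  (0,2): δ = 47.17°  ·
  (0,3): δ = 42.39°  ·
  (0,4): δ = 95.88°  ·
  (1,2): δ = 106.47°  ·
  (1,3): δ = 16.92°  ✓
  (1,4): δ = 36.57°  ✓
  (2,3): δ = 90.45°  ·
  (2,4): δ = 36.96°  ✓
  (3,4): δ = 126.51°  ·
antipodal pairs: 3

count = 3; pairs: (1,3), (1,4), (2,4)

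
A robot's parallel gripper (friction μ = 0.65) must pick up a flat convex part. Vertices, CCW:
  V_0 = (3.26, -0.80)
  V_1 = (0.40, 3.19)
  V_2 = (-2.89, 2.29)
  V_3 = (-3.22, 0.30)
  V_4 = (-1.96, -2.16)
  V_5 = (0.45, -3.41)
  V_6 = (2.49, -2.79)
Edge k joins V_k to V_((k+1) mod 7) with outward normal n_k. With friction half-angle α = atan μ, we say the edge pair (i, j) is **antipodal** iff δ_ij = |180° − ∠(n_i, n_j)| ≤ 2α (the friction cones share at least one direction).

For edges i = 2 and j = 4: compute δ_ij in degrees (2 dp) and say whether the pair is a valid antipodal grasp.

δ = 108.00°, invalid

α = atan 0.65 = 33.02°;  2α = 66.05°
edge 2: e_2 = (-0.33, -1.99);  n_2 = (-0.9865, +0.1636)
edge 4: e_4 = (+2.41, -1.25);  n_4 = (-0.4604, -0.8877)
∠(n_2, n_4) = 72.00°
δ = |180° − 72.00°| = 108.00°
108.00° > 2α = 66.05°  →  invalid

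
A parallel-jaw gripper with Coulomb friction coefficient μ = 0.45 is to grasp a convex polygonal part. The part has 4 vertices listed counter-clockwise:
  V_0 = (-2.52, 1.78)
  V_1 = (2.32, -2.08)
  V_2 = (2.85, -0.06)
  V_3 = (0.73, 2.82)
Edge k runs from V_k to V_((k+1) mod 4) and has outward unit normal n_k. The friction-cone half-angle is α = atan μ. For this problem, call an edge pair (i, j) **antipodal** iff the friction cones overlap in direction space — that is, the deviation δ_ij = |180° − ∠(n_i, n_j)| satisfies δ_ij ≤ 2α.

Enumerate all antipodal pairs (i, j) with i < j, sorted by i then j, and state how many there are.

α = atan 0.45 = 24.23°;  2α = 48.46°
n_0 = (-0.6235, -0.7818)
n_1 = (+0.9673, -0.2538)
n_2 = (+0.8053, +0.5928)
n_3 = (-0.3048, +0.9524)
  (0,1): δ = 66.13°  ·
  (0,2): δ = 15.07°  ✓
  (0,3): δ = 56.32°  ·
  (1,2): δ = 128.94°  ·
  (1,3): δ = 57.55°  ·
  (2,3): δ = 108.61°  ·
antipodal pairs: 1

count = 1; pairs: (0,2)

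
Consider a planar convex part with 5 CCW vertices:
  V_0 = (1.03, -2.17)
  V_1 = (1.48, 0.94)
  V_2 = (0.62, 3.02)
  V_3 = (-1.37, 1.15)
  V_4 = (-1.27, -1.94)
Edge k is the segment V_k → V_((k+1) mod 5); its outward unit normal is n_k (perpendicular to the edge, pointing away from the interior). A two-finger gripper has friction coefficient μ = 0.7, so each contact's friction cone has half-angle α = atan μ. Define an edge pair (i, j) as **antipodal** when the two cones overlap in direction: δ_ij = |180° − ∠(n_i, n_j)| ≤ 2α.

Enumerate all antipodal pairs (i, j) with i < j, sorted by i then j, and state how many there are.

α = atan 0.7 = 34.99°;  2α = 69.98°
n_0 = (+0.9897, -0.1432)
n_1 = (+0.9241, +0.3821)
n_2 = (-0.6848, +0.7287)
n_3 = (-0.9995, -0.0323)
n_4 = (-0.0995, -0.9950)
  (0,1): δ = 149.30°  ·
  (0,2): δ = 38.55°  ✓
  (0,3): δ = 10.09°  ✓
  (0,4): δ = 92.52°  ·
  (1,2): δ = 69.24°  ✓
  (1,3): δ = 20.61°  ✓
  (1,4): δ = 61.83°  ✓
  (2,3): δ = 131.37°  ·
  (2,4): δ = 48.93°  ✓
  (3,4): δ = 97.56°  ·
antipodal pairs: 6

count = 6; pairs: (0,2), (0,3), (1,2), (1,3), (1,4), (2,4)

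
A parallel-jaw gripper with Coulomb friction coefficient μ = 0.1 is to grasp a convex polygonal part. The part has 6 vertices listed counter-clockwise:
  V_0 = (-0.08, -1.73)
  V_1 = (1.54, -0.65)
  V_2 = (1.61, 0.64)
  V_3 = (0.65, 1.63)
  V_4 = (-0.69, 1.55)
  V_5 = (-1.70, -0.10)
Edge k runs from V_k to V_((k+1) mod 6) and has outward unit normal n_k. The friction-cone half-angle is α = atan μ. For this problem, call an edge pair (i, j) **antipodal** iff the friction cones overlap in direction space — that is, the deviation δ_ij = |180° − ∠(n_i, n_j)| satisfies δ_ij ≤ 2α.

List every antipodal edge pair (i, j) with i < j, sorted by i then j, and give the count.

count = 1; pairs: (2,5)

α = atan 0.1 = 5.71°;  2α = 11.42°
n_0 = (+0.5547, -0.8321)
n_1 = (+0.9985, -0.0542)
n_2 = (+0.7179, +0.6961)
n_3 = (-0.0596, +0.9982)
n_4 = (-0.8529, +0.5221)
n_5 = (-0.7093, -0.7049)
  (0,1): δ = 126.80°  ·
  (0,2): δ = 79.57°  ·
  (0,3): δ = 30.27°  ·
  (0,4): δ = 24.84°  ·
  (0,5): δ = 101.13°  ·
  (1,2): δ = 132.78°  ·
  (1,3): δ = 83.48°  ·
  (1,4): δ = 28.37°  ·
  (1,5): δ = 47.93°  ·
  (2,3): δ = 130.70°  ·
  (2,4): δ = 75.59°  ·
  (2,5): δ = 0.71°  ✓
  (3,4): δ = 124.89°  ·
  (3,5): δ = 48.59°  ·
  (4,5): δ = 103.70°  ·
antipodal pairs: 1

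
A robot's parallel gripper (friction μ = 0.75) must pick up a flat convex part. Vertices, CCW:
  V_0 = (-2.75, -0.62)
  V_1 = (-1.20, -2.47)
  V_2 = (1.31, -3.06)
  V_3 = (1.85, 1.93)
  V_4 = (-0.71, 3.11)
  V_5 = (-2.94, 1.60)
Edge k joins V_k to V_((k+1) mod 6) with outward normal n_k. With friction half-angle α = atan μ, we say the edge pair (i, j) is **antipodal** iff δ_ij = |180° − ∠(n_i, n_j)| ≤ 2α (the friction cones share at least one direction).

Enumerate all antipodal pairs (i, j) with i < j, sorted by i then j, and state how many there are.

α = atan 0.75 = 36.87°;  2α = 73.74°
n_0 = (-0.7665, -0.6422)
n_1 = (-0.2288, -0.9735)
n_2 = (+0.9942, -0.1076)
n_3 = (+0.4186, +0.9082)
n_4 = (-0.5607, +0.8280)
n_5 = (-0.9964, -0.0853)
  (0,1): δ = 143.19°  ·
  (0,2): δ = 46.13°  ✓
  (0,3): δ = 25.30°  ✓
  (0,4): δ = 84.15°  ·
  (0,5): δ = 144.93°  ·
  (1,2): δ = 82.95°  ·
  (1,3): δ = 11.52°  ✓
  (1,4): δ = 47.33°  ✓
  (1,5): δ = 108.12°  ·
  (2,3): δ = 108.57°  ·
  (2,4): δ = 49.72°  ✓
  (2,5): δ = 11.07°  ✓
  (3,4): δ = 121.15°  ·
  (3,5): δ = 60.36°  ✓
  (4,5): δ = 119.21°  ·
antipodal pairs: 7

count = 7; pairs: (0,2), (0,3), (1,3), (1,4), (2,4), (2,5), (3,5)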